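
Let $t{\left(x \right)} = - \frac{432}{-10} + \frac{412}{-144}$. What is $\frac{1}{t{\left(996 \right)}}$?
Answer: $\frac{180}{7261} \approx 0.02479$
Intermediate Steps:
$t{\left(x \right)} = \frac{7261}{180}$ ($t{\left(x \right)} = \left(-432\right) \left(- \frac{1}{10}\right) + 412 \left(- \frac{1}{144}\right) = \frac{216}{5} - \frac{103}{36} = \frac{7261}{180}$)
$\frac{1}{t{\left(996 \right)}} = \frac{1}{\frac{7261}{180}} = \frac{180}{7261}$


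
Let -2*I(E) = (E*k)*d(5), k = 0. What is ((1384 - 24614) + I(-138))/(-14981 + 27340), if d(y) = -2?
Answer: -23230/12359 ≈ -1.8796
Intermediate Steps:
I(E) = 0 (I(E) = -E*0*(-2)/2 = -0*(-2) = -½*0 = 0)
((1384 - 24614) + I(-138))/(-14981 + 27340) = ((1384 - 24614) + 0)/(-14981 + 27340) = (-23230 + 0)/12359 = -23230*1/12359 = -23230/12359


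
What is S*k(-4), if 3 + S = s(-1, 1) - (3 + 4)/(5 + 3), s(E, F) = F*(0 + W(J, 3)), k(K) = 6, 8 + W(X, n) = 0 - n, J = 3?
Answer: -357/4 ≈ -89.250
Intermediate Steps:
W(X, n) = -8 - n (W(X, n) = -8 + (0 - n) = -8 - n)
s(E, F) = -11*F (s(E, F) = F*(0 + (-8 - 1*3)) = F*(0 + (-8 - 3)) = F*(0 - 11) = F*(-11) = -11*F)
S = -119/8 (S = -3 + (-11*1 - (3 + 4)/(5 + 3)) = -3 + (-11 - 7/8) = -3 - 95/8 = -119/8 ≈ -14.875)
S*k(-4) = -119/8*6 = -357/4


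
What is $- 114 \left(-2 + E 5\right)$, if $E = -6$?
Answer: $3648$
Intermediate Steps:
$- 114 \left(-2 + E 5\right) = - 114 \left(-2 - 30\right) = \left(-114\right) \left(-32\right) = 3648$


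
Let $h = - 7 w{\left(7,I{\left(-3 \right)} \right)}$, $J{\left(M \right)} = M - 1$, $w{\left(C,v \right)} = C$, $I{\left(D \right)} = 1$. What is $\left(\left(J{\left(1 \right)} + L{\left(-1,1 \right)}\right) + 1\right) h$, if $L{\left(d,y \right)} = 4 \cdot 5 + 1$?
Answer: $-1078$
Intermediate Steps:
$L{\left(d,y \right)} = 21$ ($L{\left(d,y \right)} = 20 + 1 = 21$)
$J{\left(M \right)} = -1 + M$ ($J{\left(M \right)} = M - 1 = -1 + M$)
$h = -49$ ($h = \left(-7\right) 7 = -49$)
$\left(\left(J{\left(1 \right)} + L{\left(-1,1 \right)}\right) + 1\right) h = \left(\left(\left(-1 + 1\right) + 21\right) + 1\right) \left(-49\right) = \left(\left(0 + 21\right) + 1\right) \left(-49\right) = \left(21 + 1\right) \left(-49\right) = 22 \left(-49\right) = -1078$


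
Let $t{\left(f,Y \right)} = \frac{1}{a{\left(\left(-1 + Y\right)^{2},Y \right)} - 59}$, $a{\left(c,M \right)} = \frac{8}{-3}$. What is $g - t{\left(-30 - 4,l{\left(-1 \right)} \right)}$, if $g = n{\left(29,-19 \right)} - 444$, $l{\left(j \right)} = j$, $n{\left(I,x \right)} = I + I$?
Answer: $- \frac{71407}{185} \approx -385.98$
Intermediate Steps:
$n{\left(I,x \right)} = 2 I$
$a{\left(c,M \right)} = - \frac{8}{3}$ ($a{\left(c,M \right)} = 8 \left(- \frac{1}{3}\right) = - \frac{8}{3}$)
$t{\left(f,Y \right)} = - \frac{3}{185}$ ($t{\left(f,Y \right)} = \frac{1}{- \frac{8}{3} - 59} = \frac{1}{- \frac{185}{3}} = - \frac{3}{185}$)
$g = -386$ ($g = 2 \cdot 29 - 444 = 58 - 444 = -386$)
$g - t{\left(-30 - 4,l{\left(-1 \right)} \right)} = -386 - - \frac{3}{185} = -386 + \frac{3}{185} = - \frac{71407}{185}$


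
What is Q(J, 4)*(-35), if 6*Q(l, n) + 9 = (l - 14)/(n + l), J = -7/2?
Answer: 770/3 ≈ 256.67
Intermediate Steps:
J = -7/2 (J = -7*½ = -7/2 ≈ -3.5000)
Q(l, n) = -3/2 + (-14 + l)/(6*(l + n)) (Q(l, n) = -3/2 + ((l - 14)/(n + l))/6 = -3/2 + ((-14 + l)/(l + n))/6 = -3/2 + (-14 + l)/(6*(l + n)))
Q(J, 4)*(-35) = ((-14 - 9*4 - 8*(-7/2))/(6*(-7/2 + 4)))*(-35) = ((-14 - 36 + 28)/(6*(½)))*(-35) = ((⅙)*2*(-22))*(-35) = -22/3*(-35) = 770/3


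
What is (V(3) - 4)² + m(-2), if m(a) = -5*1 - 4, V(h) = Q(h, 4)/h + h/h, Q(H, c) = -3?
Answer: 7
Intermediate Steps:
V(h) = 1 - 3/h (V(h) = -3/h + h/h = -3/h + 1 = 1 - 3/h)
m(a) = -9 (m(a) = -5 - 4 = -9)
(V(3) - 4)² + m(-2) = ((-3 + 3)/3 - 4)² - 9 = ((⅓)*0 - 4)² - 9 = (0 - 4)² - 9 = (-4)² - 9 = 16 - 9 = 7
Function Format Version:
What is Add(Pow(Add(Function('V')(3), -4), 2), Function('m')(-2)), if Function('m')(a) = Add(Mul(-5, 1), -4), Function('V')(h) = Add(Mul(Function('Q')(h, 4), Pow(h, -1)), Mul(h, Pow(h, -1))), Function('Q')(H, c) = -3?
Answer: 7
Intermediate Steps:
Function('V')(h) = Add(1, Mul(-3, Pow(h, -1))) (Function('V')(h) = Add(Mul(-3, Pow(h, -1)), Mul(h, Pow(h, -1))) = Add(Mul(-3, Pow(h, -1)), 1) = Add(1, Mul(-3, Pow(h, -1))))
Function('m')(a) = -9 (Function('m')(a) = Add(-5, -4) = -9)
Add(Pow(Add(Function('V')(3), -4), 2), Function('m')(-2)) = Add(Pow(Add(Mul(Pow(3, -1), Add(-3, 3)), -4), 2), -9) = Add(Pow(Add(Mul(Rational(1, 3), 0), -4), 2), -9) = Add(Pow(Add(0, -4), 2), -9) = Add(Pow(-4, 2), -9) = Add(16, -9) = 7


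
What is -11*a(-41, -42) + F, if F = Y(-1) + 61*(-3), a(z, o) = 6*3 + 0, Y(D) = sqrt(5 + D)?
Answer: -379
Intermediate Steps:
a(z, o) = 18 (a(z, o) = 18 + 0 = 18)
F = -181 (F = sqrt(5 - 1) + 61*(-3) = sqrt(4) - 183 = 2 - 183 = -181)
-11*a(-41, -42) + F = -11*18 - 181 = -198 - 181 = -379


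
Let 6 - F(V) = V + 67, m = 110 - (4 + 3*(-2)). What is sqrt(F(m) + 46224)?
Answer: sqrt(46051) ≈ 214.59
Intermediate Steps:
m = 112 (m = 110 - (4 - 6) = 110 - 1*(-2) = 110 + 2 = 112)
F(V) = -61 - V (F(V) = 6 - (V + 67) = 6 - (67 + V) = 6 + (-67 - V) = -61 - V)
sqrt(F(m) + 46224) = sqrt((-61 - 1*112) + 46224) = sqrt((-61 - 112) + 46224) = sqrt(-173 + 46224) = sqrt(46051)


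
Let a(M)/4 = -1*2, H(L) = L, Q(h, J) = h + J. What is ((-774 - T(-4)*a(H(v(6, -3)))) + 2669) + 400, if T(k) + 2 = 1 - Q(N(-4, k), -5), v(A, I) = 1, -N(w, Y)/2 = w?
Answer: 2263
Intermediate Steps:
N(w, Y) = -2*w
Q(h, J) = J + h
T(k) = -4 (T(k) = -2 + (1 - (-5 - 2*(-4))) = -2 + (1 - (-5 + 8)) = -2 + (1 - 1*3) = -2 + (1 - 3) = -2 - 2 = -4)
a(M) = -8 (a(M) = 4*(-1*2) = 4*(-2) = -8)
((-774 - T(-4)*a(H(v(6, -3)))) + 2669) + 400 = ((-774 - (-4)*(-8)) + 2669) + 400 = ((-774 - 1*32) + 2669) + 400 = ((-774 - 32) + 2669) + 400 = (-806 + 2669) + 400 = 1863 + 400 = 2263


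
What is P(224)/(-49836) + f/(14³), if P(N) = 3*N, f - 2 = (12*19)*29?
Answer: 13657139/5697916 ≈ 2.3969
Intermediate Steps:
f = 6614 (f = 2 + (12*19)*29 = 2 + 228*29 = 2 + 6612 = 6614)
P(224)/(-49836) + f/(14³) = (3*224)/(-49836) + 6614/(14³) = 672*(-1/49836) + 6614/2744 = -56/4153 + 6614*(1/2744) = -56/4153 + 3307/1372 = 13657139/5697916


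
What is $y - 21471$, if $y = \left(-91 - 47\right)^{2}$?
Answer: $-2427$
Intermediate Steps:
$y = 19044$ ($y = \left(-138\right)^{2} = 19044$)
$y - 21471 = 19044 - 21471 = -2427$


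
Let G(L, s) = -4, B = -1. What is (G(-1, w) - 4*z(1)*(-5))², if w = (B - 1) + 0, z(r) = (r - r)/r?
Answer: 16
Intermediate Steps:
z(r) = 0 (z(r) = 0/r = 0)
w = -2 (w = (-1 - 1) + 0 = -2 + 0 = -2)
(G(-1, w) - 4*z(1)*(-5))² = (-4 - 4*0*(-5))² = (-4 + 0*(-5))² = (-4 + 0)² = (-4)² = 16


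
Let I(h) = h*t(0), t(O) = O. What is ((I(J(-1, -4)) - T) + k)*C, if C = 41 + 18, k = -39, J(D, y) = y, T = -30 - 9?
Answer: 0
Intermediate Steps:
T = -39
I(h) = 0 (I(h) = h*0 = 0)
C = 59
((I(J(-1, -4)) - T) + k)*C = ((0 - 1*(-39)) - 39)*59 = ((0 + 39) - 39)*59 = (39 - 39)*59 = 0*59 = 0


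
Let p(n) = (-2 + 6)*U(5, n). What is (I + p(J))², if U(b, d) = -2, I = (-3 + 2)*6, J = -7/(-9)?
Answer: 196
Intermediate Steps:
J = 7/9 (J = -7*(-⅑) = 7/9 ≈ 0.77778)
I = -6 (I = -1*6 = -6)
p(n) = -8 (p(n) = (-2 + 6)*(-2) = 4*(-2) = -8)
(I + p(J))² = (-6 - 8)² = (-14)² = 196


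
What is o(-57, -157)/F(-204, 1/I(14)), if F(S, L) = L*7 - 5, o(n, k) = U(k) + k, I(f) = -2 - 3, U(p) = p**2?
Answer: -30615/8 ≈ -3826.9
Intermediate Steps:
I(f) = -5
o(n, k) = k + k**2 (o(n, k) = k**2 + k = k + k**2)
F(S, L) = -5 + 7*L (F(S, L) = 7*L - 5 = -5 + 7*L)
o(-57, -157)/F(-204, 1/I(14)) = (-157*(1 - 157))/(-5 + 7/(-5)) = (-157*(-156))/(-5 + 7*(-1/5)) = 24492/(-5 - 7/5) = 24492/(-32/5) = 24492*(-5/32) = -30615/8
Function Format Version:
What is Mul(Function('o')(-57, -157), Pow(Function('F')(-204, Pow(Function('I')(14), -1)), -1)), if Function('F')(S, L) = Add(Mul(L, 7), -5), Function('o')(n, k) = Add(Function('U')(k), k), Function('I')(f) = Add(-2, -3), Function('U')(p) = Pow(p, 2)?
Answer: Rational(-30615, 8) ≈ -3826.9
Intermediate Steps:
Function('I')(f) = -5
Function('o')(n, k) = Add(k, Pow(k, 2)) (Function('o')(n, k) = Add(Pow(k, 2), k) = Add(k, Pow(k, 2)))
Function('F')(S, L) = Add(-5, Mul(7, L)) (Function('F')(S, L) = Add(Mul(7, L), -5) = Add(-5, Mul(7, L)))
Mul(Function('o')(-57, -157), Pow(Function('F')(-204, Pow(Function('I')(14), -1)), -1)) = Mul(Mul(-157, Add(1, -157)), Pow(Add(-5, Mul(7, Pow(-5, -1))), -1)) = Mul(Mul(-157, -156), Pow(Add(-5, Mul(7, Rational(-1, 5))), -1)) = Mul(24492, Pow(Add(-5, Rational(-7, 5)), -1)) = Mul(24492, Pow(Rational(-32, 5), -1)) = Mul(24492, Rational(-5, 32)) = Rational(-30615, 8)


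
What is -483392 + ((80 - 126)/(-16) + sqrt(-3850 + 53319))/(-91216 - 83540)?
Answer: -675805218839/1398048 - sqrt(49469)/174756 ≈ -4.8339e+5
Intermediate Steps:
-483392 + ((80 - 126)/(-16) + sqrt(-3850 + 53319))/(-91216 - 83540) = -483392 + (-1/16*(-46) + sqrt(49469))/(-174756) = -483392 + (23/8 + sqrt(49469))*(-1/174756) = -483392 + (-23/1398048 - sqrt(49469)/174756) = -675805218839/1398048 - sqrt(49469)/174756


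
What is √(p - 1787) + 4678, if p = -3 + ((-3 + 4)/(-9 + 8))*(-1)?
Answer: 4678 + I*√1789 ≈ 4678.0 + 42.297*I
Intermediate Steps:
p = -2 (p = -3 + (1/(-1))*(-1) = -3 + (1*(-1))*(-1) = -3 - 1*(-1) = -3 + 1 = -2)
√(p - 1787) + 4678 = √(-2 - 1787) + 4678 = √(-1789) + 4678 = I*√1789 + 4678 = 4678 + I*√1789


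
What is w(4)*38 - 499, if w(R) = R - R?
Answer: -499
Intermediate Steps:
w(R) = 0
w(4)*38 - 499 = 0*38 - 499 = 0 - 499 = -499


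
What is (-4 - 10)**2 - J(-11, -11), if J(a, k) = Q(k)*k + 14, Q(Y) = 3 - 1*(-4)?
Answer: 259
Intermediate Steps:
Q(Y) = 7 (Q(Y) = 3 + 4 = 7)
J(a, k) = 14 + 7*k (J(a, k) = 7*k + 14 = 14 + 7*k)
(-4 - 10)**2 - J(-11, -11) = (-4 - 10)**2 - (14 + 7*(-11)) = (-14)**2 - (14 - 77) = 196 - 1*(-63) = 196 + 63 = 259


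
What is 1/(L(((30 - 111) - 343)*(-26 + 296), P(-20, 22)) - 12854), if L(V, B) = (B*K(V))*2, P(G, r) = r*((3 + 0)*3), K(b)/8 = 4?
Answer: -1/182 ≈ -0.0054945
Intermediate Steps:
K(b) = 32 (K(b) = 8*4 = 32)
P(G, r) = 9*r (P(G, r) = r*(3*3) = r*9 = 9*r)
L(V, B) = 64*B (L(V, B) = (B*32)*2 = (32*B)*2 = 64*B)
1/(L(((30 - 111) - 343)*(-26 + 296), P(-20, 22)) - 12854) = 1/(64*(9*22) - 12854) = 1/(64*198 - 12854) = 1/(12672 - 12854) = 1/(-182) = -1/182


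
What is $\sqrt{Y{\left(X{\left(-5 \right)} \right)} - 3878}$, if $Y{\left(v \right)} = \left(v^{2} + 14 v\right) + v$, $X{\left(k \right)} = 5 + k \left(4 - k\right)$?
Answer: $i \sqrt{2878} \approx 53.647 i$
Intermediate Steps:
$Y{\left(v \right)} = v^{2} + 15 v$
$\sqrt{Y{\left(X{\left(-5 \right)} \right)} - 3878} = \sqrt{\left(5 - \left(-5\right)^{2} + 4 \left(-5\right)\right) \left(15 + \left(5 - \left(-5\right)^{2} + 4 \left(-5\right)\right)\right) - 3878} = \sqrt{\left(5 - 25 - 20\right) \left(15 - 40\right) - 3878} = \sqrt{- 40 \left(15 - 40\right) - 3878} = \sqrt{\left(-40\right) \left(-25\right) - 3878} = \sqrt{1000 - 3878} = \sqrt{-2878} = i \sqrt{2878}$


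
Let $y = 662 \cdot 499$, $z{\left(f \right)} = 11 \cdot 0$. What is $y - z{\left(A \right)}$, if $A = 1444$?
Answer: $330338$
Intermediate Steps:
$z{\left(f \right)} = 0$
$y = 330338$
$y - z{\left(A \right)} = 330338 - 0 = 330338 + 0 = 330338$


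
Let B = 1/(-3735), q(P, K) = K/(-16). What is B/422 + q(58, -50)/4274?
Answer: 19685029/26946202320 ≈ 0.00073053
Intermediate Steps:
q(P, K) = -K/16 (q(P, K) = K*(-1/16) = -K/16)
B = -1/3735 ≈ -0.00026774
B/422 + q(58, -50)/4274 = -1/3735/422 - 1/16*(-50)/4274 = -1/3735*1/422 + (25/8)*(1/4274) = -1/1576170 + 25/34192 = 19685029/26946202320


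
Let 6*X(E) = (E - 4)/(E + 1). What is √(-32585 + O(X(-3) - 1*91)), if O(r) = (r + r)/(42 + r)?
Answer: I*√224452335/83 ≈ 180.5*I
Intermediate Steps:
X(E) = (-4 + E)/(6*(1 + E)) (X(E) = ((E - 4)/(E + 1))/6 = ((-4 + E)/(1 + E))/6 = (-4 + E)/(6*(1 + E)))
O(r) = 2*r/(42 + r) (O(r) = (2*r)/(42 + r) = 2*r/(42 + r))
√(-32585 + O(X(-3) - 1*91)) = √(-32585 + 2*((-4 - 3)/(6*(1 - 3)) - 1*91)/(42 + ((-4 - 3)/(6*(1 - 3)) - 1*91))) = √(-32585 + 2*((⅙)*(-7)/(-2) - 91)/(42 + ((⅙)*(-7)/(-2) - 91))) = √(-32585 + 2*((⅙)*(-½)*(-7) - 91)/(42 + ((⅙)*(-½)*(-7) - 91))) = √(-32585 + 2*(7/12 - 91)/(42 + (7/12 - 91))) = √(-32585 + 2*(-1085/12)/(42 - 1085/12)) = √(-32585 + 2*(-1085/12)/(-581/12)) = √(-32585 + 2*(-1085/12)*(-12/581)) = √(-32585 + 310/83) = √(-2704245/83) = I*√224452335/83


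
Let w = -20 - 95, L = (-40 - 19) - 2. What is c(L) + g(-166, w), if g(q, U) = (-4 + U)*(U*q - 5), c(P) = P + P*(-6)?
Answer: -2270810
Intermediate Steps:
L = -61 (L = -59 - 2 = -61)
c(P) = -5*P (c(P) = P - 6*P = -5*P)
w = -115
g(q, U) = (-5 + U*q)*(-4 + U) (g(q, U) = (-4 + U)*(-5 + U*q) = (-5 + U*q)*(-4 + U))
c(L) + g(-166, w) = -5*(-61) + (20 - 5*(-115) - 166*(-115)² - 4*(-115)*(-166)) = 305 + (20 + 575 - 166*13225 - 76360) = 305 + (20 + 575 - 2195350 - 76360) = 305 - 2271115 = -2270810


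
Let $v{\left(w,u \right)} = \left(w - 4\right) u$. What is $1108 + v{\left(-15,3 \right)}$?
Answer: $1051$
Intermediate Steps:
$v{\left(w,u \right)} = u \left(-4 + w\right)$ ($v{\left(w,u \right)} = \left(-4 + w\right) u = u \left(-4 + w\right)$)
$1108 + v{\left(-15,3 \right)} = 1108 + 3 \left(-4 - 15\right) = 1108 + 3 \left(-19\right) = 1108 - 57 = 1051$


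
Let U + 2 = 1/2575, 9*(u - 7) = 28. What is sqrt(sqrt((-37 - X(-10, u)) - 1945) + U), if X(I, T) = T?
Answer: sqrt(-4773123 + 795675*I*sqrt(17929))/1545 ≈ 4.6194 + 4.831*I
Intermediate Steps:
u = 91/9 (u = 7 + (1/9)*28 = 7 + 28/9 = 91/9 ≈ 10.111)
U = -5149/2575 (U = -2 + 1/2575 = -5149/2575 ≈ -1.9996)
sqrt(sqrt((-37 - X(-10, u)) - 1945) + U) = sqrt(sqrt((-37 - 1*91/9) - 1945) - 5149/2575) = sqrt(sqrt((-37 - 91/9) - 1945) - 5149/2575) = sqrt(sqrt(-424/9 - 1945) - 5149/2575) = sqrt(sqrt(-17929/9) - 5149/2575) = sqrt(I*sqrt(17929)/3 - 5149/2575) = sqrt(-5149/2575 + I*sqrt(17929)/3)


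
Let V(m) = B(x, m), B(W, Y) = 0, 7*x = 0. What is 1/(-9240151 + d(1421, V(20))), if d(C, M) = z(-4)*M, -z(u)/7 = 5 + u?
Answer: -1/9240151 ≈ -1.0822e-7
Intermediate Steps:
z(u) = -35 - 7*u (z(u) = -7*(5 + u) = -35 - 7*u)
x = 0 (x = (⅐)*0 = 0)
V(m) = 0
d(C, M) = -7*M (d(C, M) = (-35 - 7*(-4))*M = (-35 + 28)*M = -7*M)
1/(-9240151 + d(1421, V(20))) = 1/(-9240151 - 7*0) = 1/(-9240151 + 0) = 1/(-9240151) = -1/9240151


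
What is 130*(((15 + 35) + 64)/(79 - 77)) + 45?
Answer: 7455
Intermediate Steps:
130*(((15 + 35) + 64)/(79 - 77)) + 45 = 130*((50 + 64)/2) + 45 = 130*(114*(½)) + 45 = 130*57 + 45 = 7410 + 45 = 7455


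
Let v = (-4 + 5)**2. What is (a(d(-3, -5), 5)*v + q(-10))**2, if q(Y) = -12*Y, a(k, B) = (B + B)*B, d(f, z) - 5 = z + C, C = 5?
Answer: 28900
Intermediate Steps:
d(f, z) = 10 + z (d(f, z) = 5 + (z + 5) = 5 + (5 + z) = 10 + z)
a(k, B) = 2*B**2 (a(k, B) = (2*B)*B = 2*B**2)
v = 1 (v = 1**2 = 1)
(a(d(-3, -5), 5)*v + q(-10))**2 = ((2*5**2)*1 - 12*(-10))**2 = ((2*25)*1 + 120)**2 = (50*1 + 120)**2 = (50 + 120)**2 = 170**2 = 28900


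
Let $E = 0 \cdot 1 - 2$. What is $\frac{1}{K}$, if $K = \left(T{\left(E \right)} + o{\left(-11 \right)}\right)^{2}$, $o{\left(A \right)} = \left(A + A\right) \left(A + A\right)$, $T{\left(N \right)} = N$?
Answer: $\frac{1}{232324} \approx 4.3043 \cdot 10^{-6}$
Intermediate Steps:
$E = -2$ ($E = 0 - 2 = -2$)
$o{\left(A \right)} = 4 A^{2}$ ($o{\left(A \right)} = 2 A 2 A = 4 A^{2}$)
$K = 232324$ ($K = \left(-2 + 4 \left(-11\right)^{2}\right)^{2} = \left(-2 + 4 \cdot 121\right)^{2} = \left(-2 + 484\right)^{2} = 482^{2} = 232324$)
$\frac{1}{K} = \frac{1}{232324}$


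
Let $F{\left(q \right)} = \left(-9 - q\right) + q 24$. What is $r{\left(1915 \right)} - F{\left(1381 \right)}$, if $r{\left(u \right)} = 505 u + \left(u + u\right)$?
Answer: $939151$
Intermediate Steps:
$r{\left(u \right)} = 507 u$ ($r{\left(u \right)} = 505 u + 2 u = 507 u$)
$F{\left(q \right)} = -9 + 23 q$ ($F{\left(q \right)} = \left(-9 - q\right) + 24 q = -9 + 23 q$)
$r{\left(1915 \right)} - F{\left(1381 \right)} = 507 \cdot 1915 - \left(-9 + 23 \cdot 1381\right) = 970905 - \left(-9 + 31763\right) = 970905 - 31754 = 939151$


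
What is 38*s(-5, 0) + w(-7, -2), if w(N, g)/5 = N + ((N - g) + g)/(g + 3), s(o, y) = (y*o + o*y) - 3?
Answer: -184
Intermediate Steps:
s(o, y) = -3 + 2*o*y (s(o, y) = (o*y + o*y) - 3 = 2*o*y - 3 = -3 + 2*o*y)
w(N, g) = 5*N + 5*N/(3 + g) (w(N, g) = 5*(N + ((N - g) + g)/(g + 3)) = 5*(N + N/(3 + g)) = 5*N + 5*N/(3 + g))
38*s(-5, 0) + w(-7, -2) = 38*(-3 + 2*(-5)*0) + 5*(-7)*(4 - 2)/(3 - 2) = 38*(-3 + 0) + 5*(-7)*2/1 = 38*(-3) + 5*(-7)*1*2 = -114 - 70 = -184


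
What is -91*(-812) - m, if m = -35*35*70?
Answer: 159642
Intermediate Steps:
m = -85750 (m = -1225*70 = -85750)
-91*(-812) - m = -91*(-812) - 1*(-85750) = 73892 + 85750 = 159642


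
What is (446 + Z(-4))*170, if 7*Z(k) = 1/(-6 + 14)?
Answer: 2123045/28 ≈ 75823.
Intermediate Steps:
Z(k) = 1/56 (Z(k) = 1/(7*(-6 + 14)) = (1/7)/8 = (1/7)*(1/8) = 1/56)
(446 + Z(-4))*170 = (446 + 1/56)*170 = (24977/56)*170 = 2123045/28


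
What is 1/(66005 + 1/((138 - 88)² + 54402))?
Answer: 56902/3755816511 ≈ 1.5150e-5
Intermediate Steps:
1/(66005 + 1/((138 - 88)² + 54402)) = 1/(66005 + 1/(50² + 54402)) = 1/(66005 + 1/(2500 + 54402)) = 1/(66005 + 1/56902) = 1/(3755816511/56902) = 56902/3755816511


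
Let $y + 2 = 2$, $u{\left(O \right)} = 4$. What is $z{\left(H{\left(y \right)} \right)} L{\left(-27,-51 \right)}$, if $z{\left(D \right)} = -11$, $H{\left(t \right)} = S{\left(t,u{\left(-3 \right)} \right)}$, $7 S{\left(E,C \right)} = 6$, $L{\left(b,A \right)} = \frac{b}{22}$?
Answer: $\frac{27}{2} \approx 13.5$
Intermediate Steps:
$L{\left(b,A \right)} = \frac{b}{22}$ ($L{\left(b,A \right)} = b \frac{1}{22} = \frac{b}{22}$)
$S{\left(E,C \right)} = \frac{6}{7}$ ($S{\left(E,C \right)} = \frac{1}{7} \cdot 6 = \frac{6}{7}$)
$y = 0$ ($y = -2 + 2 = 0$)
$H{\left(t \right)} = \frac{6}{7}$
$z{\left(H{\left(y \right)} \right)} L{\left(-27,-51 \right)} = - 11 \cdot \frac{1}{22} \left(-27\right) = \left(-11\right) \left(- \frac{27}{22}\right) = \frac{27}{2}$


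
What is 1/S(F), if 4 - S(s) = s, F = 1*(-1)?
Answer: ⅕ ≈ 0.20000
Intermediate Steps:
F = -1
S(s) = 4 - s
1/S(F) = 1/(4 - 1*(-1)) = 1/(4 + 1) = 1/5 = ⅕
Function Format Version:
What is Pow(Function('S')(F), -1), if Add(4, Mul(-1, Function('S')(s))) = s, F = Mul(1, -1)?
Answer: Rational(1, 5) ≈ 0.20000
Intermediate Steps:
F = -1
Function('S')(s) = Add(4, Mul(-1, s))
Pow(Function('S')(F), -1) = Pow(Add(4, Mul(-1, -1)), -1) = Pow(Add(4, 1), -1) = Pow(5, -1) = Rational(1, 5)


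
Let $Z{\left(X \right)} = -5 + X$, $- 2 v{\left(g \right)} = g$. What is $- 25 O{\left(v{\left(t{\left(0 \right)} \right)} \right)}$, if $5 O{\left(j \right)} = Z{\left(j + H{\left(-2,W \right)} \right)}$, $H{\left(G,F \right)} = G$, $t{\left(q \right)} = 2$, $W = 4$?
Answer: $40$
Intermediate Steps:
$v{\left(g \right)} = - \frac{g}{2}$
$O{\left(j \right)} = - \frac{7}{5} + \frac{j}{5}$ ($O{\left(j \right)} = \frac{-5 + \left(j - 2\right)}{5} = \frac{-5 + \left(-2 + j\right)}{5} = \frac{-7 + j}{5} = - \frac{7}{5} + \frac{j}{5}$)
$- 25 O{\left(v{\left(t{\left(0 \right)} \right)} \right)} = - 25 \left(- \frac{7}{5} + \frac{\left(- \frac{1}{2}\right) 2}{5}\right) = - 25 \left(- \frac{7}{5} + \frac{1}{5} \left(-1\right)\right) = - 25 \left(- \frac{7}{5} - \frac{1}{5}\right) = \left(-25\right) \left(- \frac{8}{5}\right) = 40$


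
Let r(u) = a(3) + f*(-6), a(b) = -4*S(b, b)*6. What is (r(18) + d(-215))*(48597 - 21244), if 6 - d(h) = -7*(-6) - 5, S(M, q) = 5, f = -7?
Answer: -2981477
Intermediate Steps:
a(b) = -120 (a(b) = -4*5*6 = -20*6 = -120)
d(h) = -31 (d(h) = 6 - (-7*(-6) - 5) = 6 - (42 - 5) = 6 - 1*37 = 6 - 37 = -31)
r(u) = -78 (r(u) = -120 - 7*(-6) = -120 + 42 = -78)
(r(18) + d(-215))*(48597 - 21244) = (-78 - 31)*(48597 - 21244) = -109*27353 = -2981477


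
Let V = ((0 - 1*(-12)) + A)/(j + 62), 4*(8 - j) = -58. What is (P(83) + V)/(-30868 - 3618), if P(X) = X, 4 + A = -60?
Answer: -1071/448318 ≈ -0.0023889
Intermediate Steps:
j = 45/2 (j = 8 - ¼*(-58) = 8 + 29/2 = 45/2 ≈ 22.500)
A = -64 (A = -4 - 60 = -64)
V = -8/13 (V = ((0 - 1*(-12)) - 64)/(45/2 + 62) = ((0 + 12) - 64)/(169/2) = (12 - 64)*(2/169) = -52*2/169 = -8/13 ≈ -0.61539)
(P(83) + V)/(-30868 - 3618) = (83 - 8/13)/(-30868 - 3618) = (1071/13)/(-34486) = (1071/13)*(-1/34486) = -1071/448318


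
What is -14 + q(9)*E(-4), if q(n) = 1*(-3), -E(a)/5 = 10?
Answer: 136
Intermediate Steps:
E(a) = -50 (E(a) = -5*10 = -50)
q(n) = -3
-14 + q(9)*E(-4) = -14 - 3*(-50) = -14 + 150 = 136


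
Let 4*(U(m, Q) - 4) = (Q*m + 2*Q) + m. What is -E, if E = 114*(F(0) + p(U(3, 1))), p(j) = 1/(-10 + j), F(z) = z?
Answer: 57/2 ≈ 28.500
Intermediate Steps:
U(m, Q) = 4 + Q/2 + m/4 + Q*m/4 (U(m, Q) = 4 + ((Q*m + 2*Q) + m)/4 = 4 + ((2*Q + Q*m) + m)/4 = 4 + (m + 2*Q + Q*m)/4 = 4 + (Q/2 + m/4 + Q*m/4) = 4 + Q/2 + m/4 + Q*m/4)
E = -57/2 (E = 114*(0 + 1/(-10 + (4 + (½)*1 + (¼)*3 + (¼)*1*3))) = 114*(0 + 1/(-10 + (4 + ½ + ¾ + ¾))) = 114*(0 + 1/(-10 + 6)) = 114*(0 + 1/(-4)) = 114*(0 - ¼) = 114*(-¼) = -57/2 ≈ -28.500)
-E = -1*(-57/2) = 57/2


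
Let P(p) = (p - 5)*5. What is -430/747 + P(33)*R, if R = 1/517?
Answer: -117730/386199 ≈ -0.30484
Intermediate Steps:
P(p) = -25 + 5*p (P(p) = (-5 + p)*5 = -25 + 5*p)
R = 1/517 ≈ 0.0019342
-430/747 + P(33)*R = -430/747 + (-25 + 5*33)*(1/517) = -430*1/747 + (-25 + 165)*(1/517) = -430/747 + 140*(1/517) = -430/747 + 140/517 = -117730/386199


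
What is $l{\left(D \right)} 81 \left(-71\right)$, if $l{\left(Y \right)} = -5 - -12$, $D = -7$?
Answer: $-40257$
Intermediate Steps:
$l{\left(Y \right)} = 7$ ($l{\left(Y \right)} = -5 + 12 = 7$)
$l{\left(D \right)} 81 \left(-71\right) = 7 \cdot 81 \left(-71\right) = 567 \left(-71\right) = -40257$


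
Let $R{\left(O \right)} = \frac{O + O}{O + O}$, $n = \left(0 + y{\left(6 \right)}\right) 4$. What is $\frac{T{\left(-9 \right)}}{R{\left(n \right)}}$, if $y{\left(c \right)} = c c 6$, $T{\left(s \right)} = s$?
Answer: $-9$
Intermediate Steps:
$y{\left(c \right)} = 6 c^{2}$ ($y{\left(c \right)} = c^{2} \cdot 6 = 6 c^{2}$)
$n = 864$ ($n = \left(0 + 6 \cdot 6^{2}\right) 4 = \left(0 + 6 \cdot 36\right) 4 = \left(0 + 216\right) 4 = 216 \cdot 4 = 864$)
$R{\left(O \right)} = 1$ ($R{\left(O \right)} = \frac{2 O}{2 O} = 2 O \frac{1}{2 O} = 1$)
$\frac{T{\left(-9 \right)}}{R{\left(n \right)}} = - \frac{9}{1} = \left(-9\right) 1 = -9$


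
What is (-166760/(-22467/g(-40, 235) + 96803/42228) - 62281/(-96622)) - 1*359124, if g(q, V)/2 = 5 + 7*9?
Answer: -476044926866269327/1329364221422 ≈ -3.5810e+5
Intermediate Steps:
g(q, V) = 136 (g(q, V) = 2*(5 + 7*9) = 2*(5 + 63) = 2*68 = 136)
(-166760/(-22467/g(-40, 235) + 96803/42228) - 62281/(-96622)) - 1*359124 = (-166760/(-22467/136 + 96803/42228) - 62281/(-96622)) - 1*359124 = (-166760/(-22467*1/136 + 96803*(1/42228)) - 62281*(-1/96622)) - 359124 = (-166760/(-22467/136 + 96803/42228) + 62281/96622) - 359124 = (-166760/(-13758401/84456) + 62281/96622) - 359124 = (-166760*(-84456/13758401) + 62281/96622) - 359124 = (14083882560/13758401 + 62281/96622) - 359124 = 1361669787685001/1329364221422 - 359124 = -476044926866269327/1329364221422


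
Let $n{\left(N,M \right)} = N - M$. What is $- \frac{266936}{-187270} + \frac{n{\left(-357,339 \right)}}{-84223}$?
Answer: $\frac{185348284}{129282305} \approx 1.4337$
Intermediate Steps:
$- \frac{266936}{-187270} + \frac{n{\left(-357,339 \right)}}{-84223} = - \frac{266936}{-187270} + \frac{-357 - 339}{-84223} = \left(-266936\right) \left(- \frac{1}{187270}\right) + \left(-357 - 339\right) \left(- \frac{1}{84223}\right) = \frac{2188}{1535} - - \frac{696}{84223} = \frac{2188}{1535} + \frac{696}{84223} = \frac{185348284}{129282305}$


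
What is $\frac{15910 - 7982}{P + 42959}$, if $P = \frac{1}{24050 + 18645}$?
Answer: $\frac{169242980}{917067253} \approx 0.18455$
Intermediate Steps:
$P = \frac{1}{42695} \approx 2.3422 \cdot 10^{-5}$
$\frac{15910 - 7982}{P + 42959} = \frac{15910 - 7982}{\frac{1}{42695} + 42959} = \frac{7928}{\frac{1834134506}{42695}} = 7928 \cdot \frac{42695}{1834134506} = \frac{169242980}{917067253}$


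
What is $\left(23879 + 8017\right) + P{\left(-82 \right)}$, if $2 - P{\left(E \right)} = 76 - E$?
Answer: $31740$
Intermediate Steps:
$P{\left(E \right)} = -74 + E$ ($P{\left(E \right)} = 2 - \left(76 - E\right) = 2 + \left(-76 + E\right) = -74 + E$)
$\left(23879 + 8017\right) + P{\left(-82 \right)} = \left(23879 + 8017\right) - 156 = 31896 - 156 = 31740$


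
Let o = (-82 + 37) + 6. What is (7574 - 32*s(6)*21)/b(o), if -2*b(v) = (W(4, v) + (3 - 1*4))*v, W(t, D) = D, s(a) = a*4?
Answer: 329/30 ≈ 10.967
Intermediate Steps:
s(a) = 4*a
o = -39 (o = -45 + 6 = -39)
b(v) = -v*(-1 + v)/2 (b(v) = -(v + (3 - 1*4))*v/2 = -(v + (3 - 4))*v/2 = -(v - 1)*v/2 = -(-1 + v)*v/2 = -v*(-1 + v)/2)
(7574 - 32*s(6)*21)/b(o) = (7574 - 128*6*21)/(((½)*(-39)*(1 - 1*(-39)))) = (7574 - 32*24*21)/(((½)*(-39)*(1 + 39))) = (7574 - 768*21)/(((½)*(-39)*40)) = (7574 - 16128)/(-780) = -8554*(-1/780) = 329/30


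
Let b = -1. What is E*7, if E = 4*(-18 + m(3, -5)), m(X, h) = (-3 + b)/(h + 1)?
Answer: -476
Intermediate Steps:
m(X, h) = -4/(1 + h) (m(X, h) = (-3 - 1)/(h + 1) = -4/(1 + h))
E = -68 (E = 4*(-18 - 4/(1 - 5)) = 4*(-18 - 4/(-4)) = 4*(-18 - 4*(-¼)) = 4*(-18 + 1) = 4*(-17) = -68)
E*7 = -68*7 = -476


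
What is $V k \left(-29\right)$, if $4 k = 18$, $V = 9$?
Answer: $- \frac{2349}{2} \approx -1174.5$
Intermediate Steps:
$k = \frac{9}{2}$ ($k = \frac{1}{4} \cdot 18 = \frac{9}{2} \approx 4.5$)
$V k \left(-29\right) = 9 \cdot \frac{9}{2} \left(-29\right) = \frac{81}{2} \left(-29\right) = - \frac{2349}{2}$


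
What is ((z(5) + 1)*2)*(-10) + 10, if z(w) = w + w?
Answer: -210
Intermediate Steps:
z(w) = 2*w
((z(5) + 1)*2)*(-10) + 10 = ((2*5 + 1)*2)*(-10) + 10 = ((10 + 1)*2)*(-10) + 10 = (11*2)*(-10) + 10 = 22*(-10) + 10 = -220 + 10 = -210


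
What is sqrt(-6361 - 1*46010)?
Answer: 69*I*sqrt(11) ≈ 228.85*I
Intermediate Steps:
sqrt(-6361 - 1*46010) = sqrt(-6361 - 46010) = sqrt(-52371) = 69*I*sqrt(11)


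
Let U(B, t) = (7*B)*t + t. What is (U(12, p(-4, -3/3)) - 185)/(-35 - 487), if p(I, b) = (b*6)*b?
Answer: -325/522 ≈ -0.62261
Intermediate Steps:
p(I, b) = 6*b² (p(I, b) = (6*b)*b = 6*b²)
U(B, t) = t + 7*B*t (U(B, t) = 7*B*t + t = t + 7*B*t)
(U(12, p(-4, -3/3)) - 185)/(-35 - 487) = ((6*(-3/3)²)*(1 + 7*12) - 185)/(-35 - 487) = ((6*(-3*⅓)²)*(1 + 84) - 185)/(-522) = ((6*(-1)²)*85 - 185)*(-1/522) = ((6*1)*85 - 185)*(-1/522) = (6*85 - 185)*(-1/522) = (510 - 185)*(-1/522) = 325*(-1/522) = -325/522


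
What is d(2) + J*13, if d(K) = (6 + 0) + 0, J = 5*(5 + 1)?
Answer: 396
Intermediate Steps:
J = 30 (J = 5*6 = 30)
d(K) = 6 (d(K) = 6 + 0 = 6)
d(2) + J*13 = 6 + 30*13 = 6 + 390 = 396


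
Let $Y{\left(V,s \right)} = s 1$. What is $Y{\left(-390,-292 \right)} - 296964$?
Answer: $-297256$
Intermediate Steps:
$Y{\left(V,s \right)} = s$
$Y{\left(-390,-292 \right)} - 296964 = -292 - 296964 = -297256$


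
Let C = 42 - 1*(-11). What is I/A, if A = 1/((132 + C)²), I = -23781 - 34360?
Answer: -1989875725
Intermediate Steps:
C = 53 (C = 42 + 11 = 53)
I = -58141
A = 1/34225 (A = 1/((132 + 53)²) = 1/(185²) = 1/34225 ≈ 2.9218e-5)
I/A = -58141/1/34225 = -58141*34225 = -1989875725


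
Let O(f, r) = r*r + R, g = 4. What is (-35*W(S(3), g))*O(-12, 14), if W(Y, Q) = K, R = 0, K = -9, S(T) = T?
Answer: 61740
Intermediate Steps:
W(Y, Q) = -9
O(f, r) = r² (O(f, r) = r*r + 0 = r² + 0 = r²)
(-35*W(S(3), g))*O(-12, 14) = -35*(-9)*14² = 315*196 = 61740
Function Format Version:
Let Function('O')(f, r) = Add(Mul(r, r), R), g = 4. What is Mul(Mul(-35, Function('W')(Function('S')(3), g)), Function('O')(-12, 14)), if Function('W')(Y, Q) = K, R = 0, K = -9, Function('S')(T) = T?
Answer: 61740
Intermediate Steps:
Function('W')(Y, Q) = -9
Function('O')(f, r) = Pow(r, 2) (Function('O')(f, r) = Add(Mul(r, r), 0) = Add(Pow(r, 2), 0) = Pow(r, 2))
Mul(Mul(-35, Function('W')(Function('S')(3), g)), Function('O')(-12, 14)) = Mul(Mul(-35, -9), Pow(14, 2)) = Mul(315, 196) = 61740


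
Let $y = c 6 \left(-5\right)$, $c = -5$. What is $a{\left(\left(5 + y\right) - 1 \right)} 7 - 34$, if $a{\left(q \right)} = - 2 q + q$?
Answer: $-1112$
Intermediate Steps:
$y = 150$ ($y = \left(-5\right) 6 \left(-5\right) = \left(-30\right) \left(-5\right) = 150$)
$a{\left(q \right)} = - q$
$a{\left(\left(5 + y\right) - 1 \right)} 7 - 34 = - (\left(5 + 150\right) - 1) 7 - 34 = - (155 - 1) 7 - 34 = \left(-1\right) 154 \cdot 7 - 34 = \left(-154\right) 7 - 34 = -1078 - 34 = -1112$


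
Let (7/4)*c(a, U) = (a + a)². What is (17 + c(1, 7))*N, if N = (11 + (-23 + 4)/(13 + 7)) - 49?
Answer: -21033/28 ≈ -751.18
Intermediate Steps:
N = -779/20 (N = (11 - 19/20) - 49 = 201/20 - 49 = -779/20 ≈ -38.950)
c(a, U) = 16*a²/7 (c(a, U) = 4*(a + a)²/7 = 4*(2*a)²/7 = 4*(4*a²)/7 = 16*a²/7)
(17 + c(1, 7))*N = (17 + (16/7)*1²)*(-779/20) = (17 + (16/7)*1)*(-779/20) = (17 + 16/7)*(-779/20) = (135/7)*(-779/20) = -21033/28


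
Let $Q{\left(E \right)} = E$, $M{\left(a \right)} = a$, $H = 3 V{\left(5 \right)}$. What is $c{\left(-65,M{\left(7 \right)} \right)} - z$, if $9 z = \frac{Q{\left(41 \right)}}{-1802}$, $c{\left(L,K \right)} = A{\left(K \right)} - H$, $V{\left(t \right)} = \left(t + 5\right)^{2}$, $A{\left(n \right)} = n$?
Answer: $- \frac{4751833}{16218} \approx -293.0$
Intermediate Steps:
$V{\left(t \right)} = \left(5 + t\right)^{2}$
$H = 300$ ($H = 3 \left(5 + 5\right)^{2} = 3 \cdot 10^{2} = 3 \cdot 100 = 300$)
$c{\left(L,K \right)} = -300 + K$ ($c{\left(L,K \right)} = K - 300 = -300 + K$)
$z = - \frac{41}{16218}$ ($z = \frac{41 \frac{1}{-1802}}{9} = \frac{41 \left(- \frac{1}{1802}\right)}{9} = \frac{1}{9} \left(- \frac{41}{1802}\right) = - \frac{41}{16218} \approx -0.0025281$)
$c{\left(-65,M{\left(7 \right)} \right)} - z = \left(-300 + 7\right) - - \frac{41}{16218} = -293 + \frac{41}{16218} = - \frac{4751833}{16218}$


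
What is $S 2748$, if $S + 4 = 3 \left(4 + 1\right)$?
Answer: $30228$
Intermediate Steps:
$S = 11$ ($S = -4 + 3 \left(4 + 1\right) = -4 + 3 \cdot 5 = -4 + 15 = 11$)
$S 2748 = 11 \cdot 2748 = 30228$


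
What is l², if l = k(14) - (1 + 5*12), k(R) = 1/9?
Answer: 300304/81 ≈ 3707.5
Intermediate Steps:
k(R) = ⅑
l = -548/9 (l = ⅑ - (1 + 5*12) = ⅑ - (1 + 60) = ⅑ - 1*61 = ⅑ - 61 = -548/9 ≈ -60.889)
l² = (-548/9)² = 300304/81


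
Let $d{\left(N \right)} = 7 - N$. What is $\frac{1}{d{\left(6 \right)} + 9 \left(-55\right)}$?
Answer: $- \frac{1}{494} \approx -0.0020243$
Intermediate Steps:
$\frac{1}{d{\left(6 \right)} + 9 \left(-55\right)} = \frac{1}{\left(7 - 6\right) + 9 \left(-55\right)} = \frac{1}{\left(7 - 6\right) - 495} = \frac{1}{1 - 495} = \frac{1}{-494} = - \frac{1}{494}$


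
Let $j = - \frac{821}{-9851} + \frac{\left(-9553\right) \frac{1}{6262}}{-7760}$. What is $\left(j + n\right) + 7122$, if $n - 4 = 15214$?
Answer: $\frac{10693993022238923}{478690825120} \approx 22340.0$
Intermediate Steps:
$n = 15218$ ($n = 4 + 15214 = 15218$)
$j = \frac{39989058123}{478690825120}$ ($j = \left(-821\right) \left(- \frac{1}{9851}\right) + \left(-9553\right) \frac{1}{6262} \left(- \frac{1}{7760}\right) = \frac{821}{9851} - - \frac{9553}{48593120} = \frac{821}{9851} + \frac{9553}{48593120} = \frac{39989058123}{478690825120} \approx 0.083538$)
$\left(j + n\right) + 7122 = \left(\frac{39989058123}{478690825120} + 15218\right) + 7122 = \frac{7284756965734283}{478690825120} + 7122 = \frac{10693993022238923}{478690825120}$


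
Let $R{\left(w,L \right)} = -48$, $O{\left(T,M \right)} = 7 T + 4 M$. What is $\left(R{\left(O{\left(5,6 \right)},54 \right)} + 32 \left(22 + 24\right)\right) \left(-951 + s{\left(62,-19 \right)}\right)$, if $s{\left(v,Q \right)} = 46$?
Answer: $-1288720$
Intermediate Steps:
$O{\left(T,M \right)} = 4 M + 7 T$
$\left(R{\left(O{\left(5,6 \right)},54 \right)} + 32 \left(22 + 24\right)\right) \left(-951 + s{\left(62,-19 \right)}\right) = \left(-48 + 32 \left(22 + 24\right)\right) \left(-951 + 46\right) = \left(-48 + 32 \cdot 46\right) \left(-905\right) = \left(-48 + 1472\right) \left(-905\right) = 1424 \left(-905\right) = -1288720$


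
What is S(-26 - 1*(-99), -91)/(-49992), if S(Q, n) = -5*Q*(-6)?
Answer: -365/8332 ≈ -0.043807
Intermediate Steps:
S(Q, n) = 30*Q (S(Q, n) = -(-30)*Q = 30*Q)
S(-26 - 1*(-99), -91)/(-49992) = (30*(-26 - 1*(-99)))/(-49992) = (30*(-26 + 99))*(-1/49992) = (30*73)*(-1/49992) = 2190*(-1/49992) = -365/8332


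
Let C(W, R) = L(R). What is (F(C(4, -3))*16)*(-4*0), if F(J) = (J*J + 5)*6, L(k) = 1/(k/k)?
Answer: 0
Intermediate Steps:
L(k) = 1 (L(k) = 1/1 = 1)
C(W, R) = 1
F(J) = 30 + 6*J² (F(J) = (J² + 5)*6 = (5 + J²)*6 = 30 + 6*J²)
(F(C(4, -3))*16)*(-4*0) = ((30 + 6*1²)*16)*(-4*0) = ((30 + 6*1)*16)*0 = ((30 + 6)*16)*0 = (36*16)*0 = 576*0 = 0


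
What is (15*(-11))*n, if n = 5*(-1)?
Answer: 825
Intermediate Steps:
n = -5
(15*(-11))*n = (15*(-11))*(-5) = -165*(-5) = 825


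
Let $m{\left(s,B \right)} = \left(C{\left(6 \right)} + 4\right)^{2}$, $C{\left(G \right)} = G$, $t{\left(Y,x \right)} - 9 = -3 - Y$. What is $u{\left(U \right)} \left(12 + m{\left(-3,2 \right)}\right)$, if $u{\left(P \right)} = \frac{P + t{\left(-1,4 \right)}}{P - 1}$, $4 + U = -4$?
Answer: $\frac{112}{9} \approx 12.444$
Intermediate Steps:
$t{\left(Y,x \right)} = 6 - Y$ ($t{\left(Y,x \right)} = 9 - \left(3 + Y\right) = 6 - Y$)
$U = -8$ ($U = -4 - 4 = -8$)
$m{\left(s,B \right)} = 100$ ($m{\left(s,B \right)} = \left(6 + 4\right)^{2} = 10^{2} = 100$)
$u{\left(P \right)} = \frac{7 + P}{-1 + P}$ ($u{\left(P \right)} = \frac{P + \left(6 - -1\right)}{P - 1} = \frac{P + \left(6 + 1\right)}{-1 + P} = \frac{P + 7}{-1 + P} = \frac{7 + P}{-1 + P}$)
$u{\left(U \right)} \left(12 + m{\left(-3,2 \right)}\right) = \frac{7 - 8}{-1 - 8} \left(12 + 100\right) = \frac{1}{-9} \left(-1\right) 112 = \left(- \frac{1}{9}\right) \left(-1\right) 112 = \frac{1}{9} \cdot 112 = \frac{112}{9}$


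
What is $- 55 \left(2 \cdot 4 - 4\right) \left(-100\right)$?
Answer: $22000$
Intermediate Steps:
$- 55 \left(2 \cdot 4 - 4\right) \left(-100\right) = - 55 \left(8 - 4\right) \left(-100\right) = \left(-55\right) 4 \left(-100\right) = \left(-220\right) \left(-100\right) = 22000$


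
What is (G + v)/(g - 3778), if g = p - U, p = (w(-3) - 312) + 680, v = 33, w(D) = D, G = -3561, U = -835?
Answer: 1764/1289 ≈ 1.3685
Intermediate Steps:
p = 365 (p = (-3 - 312) + 680 = -315 + 680 = 365)
g = 1200 (g = 365 - 1*(-835) = 365 + 835 = 1200)
(G + v)/(g - 3778) = (-3561 + 33)/(1200 - 3778) = -3528/(-2578) = -3528*(-1/2578) = 1764/1289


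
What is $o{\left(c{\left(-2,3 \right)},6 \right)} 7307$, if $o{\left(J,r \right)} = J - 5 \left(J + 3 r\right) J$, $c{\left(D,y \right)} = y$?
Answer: $-2279784$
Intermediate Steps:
$o{\left(J,r \right)} = J - 5 J \left(J + 3 r\right)$
$o{\left(c{\left(-2,3 \right)},6 \right)} 7307 = 3 \left(1 - 90 - 15\right) 7307 = 3 \left(-104\right) 7307 = \left(-312\right) 7307 = -2279784$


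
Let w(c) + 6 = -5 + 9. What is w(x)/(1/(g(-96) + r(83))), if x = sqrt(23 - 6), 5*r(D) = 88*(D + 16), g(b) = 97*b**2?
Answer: -8956944/5 ≈ -1.7914e+6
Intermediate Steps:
r(D) = 1408/5 + 88*D/5 (r(D) = (88*(D + 16))/5 = (88*(16 + D))/5 = (1408 + 88*D)/5 = 1408/5 + 88*D/5)
x = sqrt(17) ≈ 4.1231
w(c) = -2 (w(c) = -6 + (-5 + 9) = -6 + 4 = -2)
w(x)/(1/(g(-96) + r(83))) = -(8942336/5 + 14608/5) = -2/(1/(97*9216 + (1408/5 + 7304/5))) = -2/(1/(893952 + 8712/5)) = -2/(1/(4478472/5)) = -2/5/4478472 = -2*4478472/5 = -8956944/5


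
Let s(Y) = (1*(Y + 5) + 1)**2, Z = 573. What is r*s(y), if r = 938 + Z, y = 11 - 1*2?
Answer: 339975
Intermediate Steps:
y = 9 (y = 11 - 2 = 9)
s(Y) = (6 + Y)**2 (s(Y) = (1*(5 + Y) + 1)**2 = ((5 + Y) + 1)**2 = (6 + Y)**2)
r = 1511 (r = 938 + 573 = 1511)
r*s(y) = 1511*(6 + 9)**2 = 1511*15**2 = 1511*225 = 339975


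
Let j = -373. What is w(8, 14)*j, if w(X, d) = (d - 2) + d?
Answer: -9698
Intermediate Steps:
w(X, d) = -2 + 2*d (w(X, d) = (-2 + d) + d = -2 + 2*d)
w(8, 14)*j = (-2 + 2*14)*(-373) = (-2 + 28)*(-373) = 26*(-373) = -9698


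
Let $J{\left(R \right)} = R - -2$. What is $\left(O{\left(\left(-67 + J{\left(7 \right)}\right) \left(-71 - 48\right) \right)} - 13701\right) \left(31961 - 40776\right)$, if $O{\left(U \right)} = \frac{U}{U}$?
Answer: $120765500$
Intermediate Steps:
$J{\left(R \right)} = 2 + R$ ($J{\left(R \right)} = R + 2 = 2 + R$)
$O{\left(U \right)} = 1$
$\left(O{\left(\left(-67 + J{\left(7 \right)}\right) \left(-71 - 48\right) \right)} - 13701\right) \left(31961 - 40776\right) = \left(1 - 13701\right) \left(31961 - 40776\right) = \left(-13700\right) \left(-8815\right) = 120765500$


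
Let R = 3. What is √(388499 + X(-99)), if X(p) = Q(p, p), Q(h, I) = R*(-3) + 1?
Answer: √388491 ≈ 623.29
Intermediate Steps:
Q(h, I) = -8 (Q(h, I) = 3*(-3) + 1 = -9 + 1 = -8)
X(p) = -8
√(388499 + X(-99)) = √(388499 - 8) = √388491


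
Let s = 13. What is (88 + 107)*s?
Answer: 2535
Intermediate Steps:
(88 + 107)*s = (88 + 107)*13 = 195*13 = 2535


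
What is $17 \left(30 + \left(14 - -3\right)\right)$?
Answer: $799$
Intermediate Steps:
$17 \left(30 + \left(14 - -3\right)\right) = 17 \left(30 + \left(14 + 3\right)\right) = 17 \left(30 + 17\right) = 17 \cdot 47 = 799$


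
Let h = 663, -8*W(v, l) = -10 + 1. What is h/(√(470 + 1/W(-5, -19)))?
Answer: 153*√4238/326 ≈ 30.553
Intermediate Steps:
W(v, l) = 9/8 (W(v, l) = -(-10 + 1)/8 = -⅛*(-9) = 9/8)
h/(√(470 + 1/W(-5, -19))) = 663/(√(470 + 1/(9/8))) = 663/(√(470 + 8/9)) = 663/(√(4238/9)) = 663/((√4238/3)) = 663*(3*√4238/4238) = 153*√4238/326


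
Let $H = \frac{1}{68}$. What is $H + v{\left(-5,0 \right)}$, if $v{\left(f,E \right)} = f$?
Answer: $- \frac{339}{68} \approx -4.9853$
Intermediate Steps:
$H = \frac{1}{68} \approx 0.014706$
$H + v{\left(-5,0 \right)} = \frac{1}{68} - 5 = - \frac{339}{68}$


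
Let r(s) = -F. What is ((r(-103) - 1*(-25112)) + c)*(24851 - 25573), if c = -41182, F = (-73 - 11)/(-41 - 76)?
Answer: 452519276/39 ≈ 1.1603e+7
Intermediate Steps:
F = 28/39 (F = -84/(-117) = -84*(-1/117) = 28/39 ≈ 0.71795)
r(s) = -28/39 (r(s) = -1*28/39 = -28/39)
((r(-103) - 1*(-25112)) + c)*(24851 - 25573) = ((-28/39 - 1*(-25112)) - 41182)*(24851 - 25573) = ((-28/39 + 25112) - 41182)*(-722) = (979340/39 - 41182)*(-722) = -626758/39*(-722) = 452519276/39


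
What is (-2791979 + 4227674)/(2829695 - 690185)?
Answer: 95713/142634 ≈ 0.67104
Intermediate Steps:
(-2791979 + 4227674)/(2829695 - 690185) = 1435695/2139510 = 1435695*(1/2139510) = 95713/142634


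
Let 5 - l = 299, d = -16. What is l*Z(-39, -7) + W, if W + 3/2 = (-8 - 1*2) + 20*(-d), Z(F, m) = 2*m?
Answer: 8849/2 ≈ 4424.5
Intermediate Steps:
l = -294 (l = 5 - 1*299 = 5 - 299 = -294)
W = 617/2 (W = -3/2 + ((-8 - 1*2) + 20*(-1*(-16))) = -3/2 + ((-8 - 2) + 20*16) = -3/2 + (-10 + 320) = -3/2 + 310 = 617/2 ≈ 308.50)
l*Z(-39, -7) + W = -588*(-7) + 617/2 = -294*(-14) + 617/2 = 4116 + 617/2 = 8849/2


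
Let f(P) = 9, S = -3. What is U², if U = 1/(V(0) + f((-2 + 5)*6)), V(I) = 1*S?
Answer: 1/36 ≈ 0.027778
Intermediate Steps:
V(I) = -3 (V(I) = 1*(-3) = -3)
U = ⅙ (U = 1/(-3 + 9) = 1/6 = ⅙ ≈ 0.16667)
U² = (⅙)² = 1/36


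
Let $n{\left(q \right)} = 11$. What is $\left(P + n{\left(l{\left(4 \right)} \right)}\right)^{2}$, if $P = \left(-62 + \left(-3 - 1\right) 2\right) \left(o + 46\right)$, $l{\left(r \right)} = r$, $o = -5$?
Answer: $8173881$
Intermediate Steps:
$P = -2870$ ($P = \left(-62 + \left(-3 - 1\right) 2\right) \left(-5 + 46\right) = \left(-62 - 8\right) 41 = \left(-70\right) 41 = -2870$)
$\left(P + n{\left(l{\left(4 \right)} \right)}\right)^{2} = \left(-2870 + 11\right)^{2} = \left(-2859\right)^{2} = 8173881$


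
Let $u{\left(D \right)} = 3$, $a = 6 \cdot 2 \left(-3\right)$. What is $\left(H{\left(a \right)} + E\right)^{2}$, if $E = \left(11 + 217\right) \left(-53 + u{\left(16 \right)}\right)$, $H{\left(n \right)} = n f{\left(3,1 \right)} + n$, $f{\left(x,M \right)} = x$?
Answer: $133263936$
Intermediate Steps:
$a = -36$ ($a = 12 \left(-3\right) = -36$)
$H{\left(n \right)} = 4 n$ ($H{\left(n \right)} = n 3 + n = 3 n + n = 4 n$)
$E = -11400$ ($E = \left(11 + 217\right) \left(-53 + 3\right) = 228 \left(-50\right) = -11400$)
$\left(H{\left(a \right)} + E\right)^{2} = \left(4 \left(-36\right) - 11400\right)^{2} = \left(-144 - 11400\right)^{2} = \left(-11544\right)^{2} = 133263936$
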